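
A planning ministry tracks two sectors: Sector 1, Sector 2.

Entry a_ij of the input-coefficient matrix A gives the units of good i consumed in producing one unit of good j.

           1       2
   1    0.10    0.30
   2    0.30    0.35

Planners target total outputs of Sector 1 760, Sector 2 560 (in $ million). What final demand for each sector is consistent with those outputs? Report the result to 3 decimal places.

d_1 = 516.000, d_2 = 136.000

I − A =
  [   0.90    -0.30]
  [  -0.30     0.65]
d = (I − A) x:
  d_1 = (+0.90)·760 + (-0.30)·560 = 516.000
  d_2 = (-0.30)·760 + (+0.65)·560 = 136.000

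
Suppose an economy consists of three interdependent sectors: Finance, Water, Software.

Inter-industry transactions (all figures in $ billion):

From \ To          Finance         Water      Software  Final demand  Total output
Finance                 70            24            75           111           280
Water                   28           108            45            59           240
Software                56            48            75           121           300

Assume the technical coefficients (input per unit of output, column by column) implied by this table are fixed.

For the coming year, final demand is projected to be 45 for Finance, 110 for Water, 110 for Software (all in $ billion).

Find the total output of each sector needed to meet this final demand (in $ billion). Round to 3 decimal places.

Technical coefficients a_ij = z_ij / X_j:
  a_11 = 70/280 = 0.25, a_21 = 28/280 = 0.10, a_31 = 56/280 = 0.20
  a_12 = 24/240 = 0.10, a_22 = 108/240 = 0.45, a_32 = 48/240 = 0.20
  a_13 = 75/300 = 0.25, a_23 = 45/300 = 0.15, a_33 = 75/300 = 0.25
I − A =
  [   0.75    -0.10    -0.25]
  [  -0.10     0.55    -0.15]
  [  -0.20    -0.20     0.75]
Cofactors of I−A, C_ij = (−1)^(i+j)·(minor ij) (rows/columns in the sector order above):
  C_11 = (0.55)(0.75) − (-0.15)(-0.20) = 0.3825
  C_12 = −[(-0.10)(0.75) − (-0.15)(-0.20)] = 0.1050
  C_13 = (-0.10)(-0.20) − (0.55)(-0.20) = 0.1300
  C_21 = −[(-0.10)(0.75) − (-0.25)(-0.20)] = 0.1250
  C_22 = (0.75)(0.75) − (-0.25)(-0.20) = 0.5125
  C_23 = −[(0.75)(-0.20) − (-0.10)(-0.20)] = 0.1700
  C_31 = (-0.10)(-0.15) − (-0.25)(0.55) = 0.1525
  C_32 = −[(0.75)(-0.15) − (-0.25)(-0.10)] = 0.1375
  C_33 = (0.75)(0.55) − (-0.10)(-0.10) = 0.4025
det(I−A) = Σ_j (I−A)_1j·C_1j = (0.75)(0.3825) + (-0.10)(0.1050) + (-0.25)(0.1300) = 0.243875
adj(I−A) = Cᵀ =
  [ 0.3825   0.1250   0.1525]
  [ 0.1050   0.5125   0.1375]
  [ 0.1300   0.1700   0.4025]
(I − A)⁻¹ = adj(I−A) / det(I−A) ≈
  [   1.5684     0.5126     0.6253]
  [   0.4305     2.1015     0.5638]
  [   0.5331     0.6971     1.6504]
x = (I − A)⁻¹ d = adj(I−A)·d / det(I−A), with det(I−A) = 0.243875:
  x_1 = (0.3825·45 + 0.1250·110 + 0.1525·110) / 0.243875 = 47.7375 / 0.243875 ≈ 195.746
  x_2 = (0.1050·45 + 0.5125·110 + 0.1375·110) / 0.243875 = 76.225 / 0.243875 ≈ 312.558
  x_3 = (0.1300·45 + 0.1700·110 + 0.4025·110) / 0.243875 = 68.825 / 0.243875 ≈ 282.214

x_1 = 195.746, x_2 = 312.558, x_3 = 282.214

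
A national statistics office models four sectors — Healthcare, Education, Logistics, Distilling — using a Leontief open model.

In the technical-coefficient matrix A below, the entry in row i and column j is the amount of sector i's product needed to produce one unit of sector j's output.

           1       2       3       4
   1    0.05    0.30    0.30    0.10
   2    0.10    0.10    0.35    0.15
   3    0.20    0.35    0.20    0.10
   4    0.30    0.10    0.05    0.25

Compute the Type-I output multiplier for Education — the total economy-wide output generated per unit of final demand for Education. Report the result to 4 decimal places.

I − A =
  [   0.95    -0.30    -0.30    -0.10]
  [  -0.10     0.90    -0.35    -0.15]
  [  -0.20    -0.35     0.80    -0.10]
  [  -0.30    -0.10    -0.05     0.75]
Compute the cofactors C_ij = (−1)^(i+j)·(3×3 minor ij) of I−A; the adjugate is their transpose:
adj(I−A) = Cᵀ =
  [ 0.425500   0.270000   0.287000   0.149000]
  [ 0.160000   0.486250   0.282500   0.156250]
  [ 0.202000   0.304375   0.563000   0.162875]
  [ 0.205000   0.193125   0.190000   0.458125]
det(I−A) = Σ_j (I−A)_1j·C_1j = (0.95)(0.425500) + (-0.30)(0.160000) + (-0.30)(0.202000) + (-0.10)(0.205000) = 0.275125
(I − A)⁻¹ = adj(I−A) / det(I−A) ≈
  [   1.54657     0.98137     1.04316     0.54157]
  [   0.58155     1.76738     1.02681     0.56792]
  [   0.73421     1.10632     2.04634     0.59200]
  [   0.74512     0.70195     0.69060     1.66515]
The output multiplier for sector j is the column-j sum of the Leontief inverse (I − A)⁻¹ = adj(I−A) / det(I−A).
Column 2 of adj(I−A): (0.270000, 0.486250, 0.304375, 0.193125); det(I−A) = 0.275125.
m_2 = (0.270000 + 0.486250 + 0.304375 + 0.193125) / 0.275125 = 1.25375 / 0.275125 ≈ 4.5570.

m_2 = 4.5570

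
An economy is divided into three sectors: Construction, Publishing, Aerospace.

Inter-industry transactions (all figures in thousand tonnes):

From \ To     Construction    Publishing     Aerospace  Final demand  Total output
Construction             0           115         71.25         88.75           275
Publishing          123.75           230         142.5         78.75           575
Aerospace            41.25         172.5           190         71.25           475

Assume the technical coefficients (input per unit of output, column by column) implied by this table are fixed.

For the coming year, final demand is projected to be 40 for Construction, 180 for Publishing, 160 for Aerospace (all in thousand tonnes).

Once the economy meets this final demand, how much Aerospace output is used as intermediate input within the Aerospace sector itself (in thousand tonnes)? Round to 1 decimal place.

Technical coefficients a_ij = z_ij / X_j:
  a_11 = 0/275 = 0.00, a_21 = 123.75/275 = 0.45, a_31 = 41.25/275 = 0.15
  a_12 = 115/575 = 0.20, a_22 = 230/575 = 0.40, a_32 = 172.5/575 = 0.30
  a_13 = 71.25/475 = 0.15, a_23 = 142.5/475 = 0.30, a_33 = 190/475 = 0.40
I − A =
  [   1.00    -0.20    -0.15]
  [  -0.45     0.60    -0.30]
  [  -0.15    -0.30     0.60]
Cofactors of I−A, C_ij = (−1)^(i+j)·(minor ij) (rows/columns in the sector order above):
  C_11 = (0.60)(0.60) − (-0.30)(-0.30) = 0.2700
  C_12 = −[(-0.45)(0.60) − (-0.30)(-0.15)] = 0.3150
  C_13 = (-0.45)(-0.30) − (0.60)(-0.15) = 0.2250
  C_21 = −[(-0.20)(0.60) − (-0.15)(-0.30)] = 0.1650
  C_22 = (1.00)(0.60) − (-0.15)(-0.15) = 0.5775
  C_23 = −[(1.00)(-0.30) − (-0.20)(-0.15)] = 0.3300
  C_31 = (-0.20)(-0.30) − (-0.15)(0.60) = 0.1500
  C_32 = −[(1.00)(-0.30) − (-0.15)(-0.45)] = 0.3675
  C_33 = (1.00)(0.60) − (-0.20)(-0.45) = 0.5100
det(I−A) = Σ_j (I−A)_1j·C_1j = (1.00)(0.2700) + (-0.20)(0.3150) + (-0.15)(0.2250) = 0.17325
adj(I−A) = Cᵀ =
  [ 0.2700   0.1650   0.1500]
  [ 0.3150   0.5775   0.3675]
  [ 0.2250   0.3300   0.5100]
(I − A)⁻¹ = adj(I−A) / det(I−A) ≈
  [   1.5584     0.9524     0.8658]
  [   1.8182     3.3333     2.1212]
  [   1.2987     1.9048     2.9437]
First solve x = (I − A)⁻¹ d = adj(I−A)·d / det(I−A); in particular x_3 = (0.2250·40 + 0.3300·180 + 0.5100·160) / 0.17325 = 150.00 / 0.17325 ≈ 865.801.
Intermediate flow from 3 to 3: z_33 = a_33 · x_3 = 0.40 × 150.00 / 0.17325 = 60.00 / 0.17325 ≈ 346.3.

z_33 = 346.3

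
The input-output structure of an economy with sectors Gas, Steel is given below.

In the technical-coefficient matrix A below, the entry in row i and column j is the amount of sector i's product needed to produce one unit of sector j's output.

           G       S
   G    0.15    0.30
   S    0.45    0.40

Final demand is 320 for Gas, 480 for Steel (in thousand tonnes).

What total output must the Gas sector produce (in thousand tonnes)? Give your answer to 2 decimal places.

I − A =
  [   0.85    -0.30]
  [  -0.45     0.60]
det(I−A) = (0.85)(0.60) − (-0.30)(-0.45) = 0.3750
adj(I−A) = [[0.60, 0.30], [0.45, 0.85]]
(I − A)⁻¹ = adj(I−A) / det(I−A) ≈
  [   1.6000     0.8000]
  [   1.2000     2.2667]
x = (I − A)⁻¹ d = adj(I−A)·d / det(I−A), with det(I−A) = 0.3750:
  x_G = (0.60·320 + 0.30·480) / 0.3750 = 336.00 / 0.3750 = 896.00
  x_S = (0.45·320 + 0.85·480) / 0.3750 = 552.00 / 0.3750 = 1472.00

x_G = 896.00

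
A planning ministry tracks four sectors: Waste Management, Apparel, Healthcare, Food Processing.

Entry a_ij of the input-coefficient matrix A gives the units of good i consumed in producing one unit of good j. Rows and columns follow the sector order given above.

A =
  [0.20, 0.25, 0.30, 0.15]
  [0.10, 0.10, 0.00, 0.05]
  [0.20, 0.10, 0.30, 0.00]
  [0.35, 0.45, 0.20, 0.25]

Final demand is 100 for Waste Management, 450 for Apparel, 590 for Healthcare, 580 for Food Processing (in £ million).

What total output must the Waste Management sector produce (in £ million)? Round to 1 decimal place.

I − A =
  [   0.80    -0.25    -0.30    -0.15]
  [  -0.10     0.90     0.00    -0.05]
  [  -0.20    -0.10     0.70     0.00]
  [  -0.35    -0.45    -0.20     0.75]
Compute the cofactors C_ij = (−1)^(i+j)·(3×3 minor ij) of I−A; the adjugate is their transpose:
adj(I−A) = Cᵀ =
  [ 0.455750   0.204000   0.225250   0.104750]
  [ 0.066750   0.332250   0.038750   0.035500]
  [ 0.139750   0.105750   0.444875   0.035000]
  [ 0.290000   0.322750   0.247000   0.429500]
det(I−A) = Σ_j (I−A)_1j·C_1j = (0.80)(0.455750) + (-0.25)(0.066750) + (-0.30)(0.139750) + (-0.15)(0.290000) = 0.2624875
(I − A)⁻¹ = adj(I−A) / det(I−A) ≈
  [   1.7363     0.7772     0.8581     0.3991]
  [   0.2543     1.2658     0.1476     0.1352]
  [   0.5324     0.4029     1.6948     0.1333]
  [   1.1048     1.2296     0.9410     1.6363]
x = (I − A)⁻¹ d = adj(I−A)·d / det(I−A), with det(I−A) = 0.2624875:
  x_W = (0.455750·100 + 0.204000·450 + 0.225250·590 + 0.104750·580) / 0.2624875 = 331.0275 / 0.2624875 ≈ 1261.1
  x_A = (0.066750·100 + 0.332250·450 + 0.038750·590 + 0.035500·580) / 0.2624875 = 199.64 / 0.2624875 ≈ 760.6
  x_H = (0.139750·100 + 0.105750·450 + 0.444875·590 + 0.035000·580) / 0.2624875 = 344.33875 / 0.2624875 ≈ 1311.8
  x_F = (0.290000·100 + 0.322750·450 + 0.247000·590 + 0.429500·580) / 0.2624875 = 569.0775 / 0.2624875 ≈ 2168.0

x_W = 1261.1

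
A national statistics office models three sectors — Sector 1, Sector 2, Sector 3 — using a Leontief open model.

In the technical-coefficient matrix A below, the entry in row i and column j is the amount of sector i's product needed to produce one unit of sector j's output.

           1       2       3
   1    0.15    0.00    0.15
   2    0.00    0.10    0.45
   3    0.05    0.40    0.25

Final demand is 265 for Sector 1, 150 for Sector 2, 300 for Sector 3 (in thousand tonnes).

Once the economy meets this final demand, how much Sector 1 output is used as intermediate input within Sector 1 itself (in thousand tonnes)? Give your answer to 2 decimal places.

I − A =
  [   0.85     0.00    -0.15]
  [   0.00     0.90    -0.45]
  [  -0.05    -0.40     0.75]
Cofactors of I−A, C_ij = (−1)^(i+j)·(minor ij) (rows/columns in the sector order above):
  C_11 = (0.90)(0.75) − (-0.45)(-0.40) = 0.4950
  C_12 = −[(0.00)(0.75) − (-0.45)(-0.05)] = 0.0225
  C_13 = (0.00)(-0.40) − (0.90)(-0.05) = 0.0450
  C_21 = −[(0.00)(0.75) − (-0.15)(-0.40)] = 0.0600
  C_22 = (0.85)(0.75) − (-0.15)(-0.05) = 0.6300
  C_23 = −[(0.85)(-0.40) − (0.00)(-0.05)] = 0.3400
  C_31 = (0.00)(-0.45) − (-0.15)(0.90) = 0.1350
  C_32 = −[(0.85)(-0.45) − (-0.15)(0.00)] = 0.3825
  C_33 = (0.85)(0.90) − (0.00)(0.00) = 0.7650
det(I−A) = Σ_j (I−A)_1j·C_1j = (0.85)(0.4950) + (0.00)(0.0225) + (-0.15)(0.0450) = 0.4140
adj(I−A) = Cᵀ =
  [ 0.4950   0.0600   0.1350]
  [ 0.0225   0.6300   0.3825]
  [ 0.0450   0.3400   0.7650]
(I − A)⁻¹ = adj(I−A) / det(I−A) ≈
  [   1.1957     0.1449     0.3261]
  [   0.0543     1.5217     0.9239]
  [   0.1087     0.8213     1.8478]
First solve x = (I − A)⁻¹ d = adj(I−A)·d / det(I−A); in particular x_1 = (0.4950·265 + 0.0600·150 + 0.1350·300) / 0.4140 = 180.675 / 0.4140 ≈ 436.4130.
Intermediate flow from 1 to 1: z_11 = a_11 · x_1 = 0.15 × 180.675 / 0.4140 = 27.10125 / 0.4140 ≈ 65.46.

z_11 = 65.46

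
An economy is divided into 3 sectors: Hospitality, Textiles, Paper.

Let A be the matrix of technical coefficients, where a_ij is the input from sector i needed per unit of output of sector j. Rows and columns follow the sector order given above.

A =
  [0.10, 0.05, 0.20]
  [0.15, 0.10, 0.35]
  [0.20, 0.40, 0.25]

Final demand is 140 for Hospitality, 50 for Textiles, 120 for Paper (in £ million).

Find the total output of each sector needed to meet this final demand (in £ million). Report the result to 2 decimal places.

I − A =
  [   0.90    -0.05    -0.20]
  [  -0.15     0.90    -0.35]
  [  -0.20    -0.40     0.75]
Cofactors of I−A, C_ij = (−1)^(i+j)·(minor ij) (rows/columns in the sector order above):
  C_11 = (0.90)(0.75) − (-0.35)(-0.40) = 0.5350
  C_12 = −[(-0.15)(0.75) − (-0.35)(-0.20)] = 0.1825
  C_13 = (-0.15)(-0.40) − (0.90)(-0.20) = 0.2400
  C_21 = −[(-0.05)(0.75) − (-0.20)(-0.40)] = 0.1175
  C_22 = (0.90)(0.75) − (-0.20)(-0.20) = 0.6350
  C_23 = −[(0.90)(-0.40) − (-0.05)(-0.20)] = 0.3700
  C_31 = (-0.05)(-0.35) − (-0.20)(0.90) = 0.1975
  C_32 = −[(0.90)(-0.35) − (-0.20)(-0.15)] = 0.3450
  C_33 = (0.90)(0.90) − (-0.05)(-0.15) = 0.8025
det(I−A) = Σ_j (I−A)_1j·C_1j = (0.90)(0.5350) + (-0.05)(0.1825) + (-0.20)(0.2400) = 0.424375
adj(I−A) = Cᵀ =
  [ 0.5350   0.1175   0.1975]
  [ 0.1825   0.6350   0.3450]
  [ 0.2400   0.3700   0.8025]
(I − A)⁻¹ = adj(I−A) / det(I−A) ≈
  [   1.2607     0.2769     0.4654]
  [   0.4300     1.4963     0.8130]
  [   0.5655     0.8719     1.8910]
x = (I − A)⁻¹ d = adj(I−A)·d / det(I−A), with det(I−A) = 0.424375:
  x_1 = (0.5350·140 + 0.1175·50 + 0.1975·120) / 0.424375 = 104.475 / 0.424375 ≈ 246.19
  x_2 = (0.1825·140 + 0.6350·50 + 0.3450·120) / 0.424375 = 98.70 / 0.424375 ≈ 232.58
  x_3 = (0.2400·140 + 0.3700·50 + 0.8025·120) / 0.424375 = 148.40 / 0.424375 ≈ 349.69

x_1 = 246.19, x_2 = 232.58, x_3 = 349.69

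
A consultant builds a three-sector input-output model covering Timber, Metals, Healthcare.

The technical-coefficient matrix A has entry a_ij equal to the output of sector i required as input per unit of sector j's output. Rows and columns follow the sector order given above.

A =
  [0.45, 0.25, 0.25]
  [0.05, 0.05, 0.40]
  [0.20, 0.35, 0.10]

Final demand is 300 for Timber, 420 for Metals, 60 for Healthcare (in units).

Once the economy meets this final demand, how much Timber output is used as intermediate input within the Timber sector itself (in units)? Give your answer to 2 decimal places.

z_TT = 531.08

I − A =
  [   0.55    -0.25    -0.25]
  [  -0.05     0.95    -0.40]
  [  -0.20    -0.35     0.90]
Cofactors of I−A, C_ij = (−1)^(i+j)·(minor ij) (rows/columns in the sector order above):
  C_11 = (0.95)(0.90) − (-0.40)(-0.35) = 0.7150
  C_12 = −[(-0.05)(0.90) − (-0.40)(-0.20)] = 0.1250
  C_13 = (-0.05)(-0.35) − (0.95)(-0.20) = 0.2075
  C_21 = −[(-0.25)(0.90) − (-0.25)(-0.35)] = 0.3125
  C_22 = (0.55)(0.90) − (-0.25)(-0.20) = 0.4450
  C_23 = −[(0.55)(-0.35) − (-0.25)(-0.20)] = 0.2425
  C_31 = (-0.25)(-0.40) − (-0.25)(0.95) = 0.3375
  C_32 = −[(0.55)(-0.40) − (-0.25)(-0.05)] = 0.2325
  C_33 = (0.55)(0.95) − (-0.25)(-0.05) = 0.5100
det(I−A) = Σ_j (I−A)_1j·C_1j = (0.55)(0.7150) + (-0.25)(0.1250) + (-0.25)(0.2075) = 0.310125
adj(I−A) = Cᵀ =
  [ 0.7150   0.3125   0.3375]
  [ 0.1250   0.4450   0.2325]
  [ 0.2075   0.2425   0.5100]
(I − A)⁻¹ = adj(I−A) / det(I−A) ≈
  [   2.3055     1.0077     1.0883]
  [   0.4031     1.4349     0.7497]
  [   0.6691     0.7819     1.6445]
First solve x = (I − A)⁻¹ d = adj(I−A)·d / det(I−A); in particular x_T = (0.7150·300 + 0.3125·420 + 0.3375·60) / 0.310125 = 366.00 / 0.310125 ≈ 1180.1693.
Intermediate flow from T to T: z_TT = a_TT · x_T = 0.45 × 366.00 / 0.310125 = 164.70 / 0.310125 ≈ 531.08.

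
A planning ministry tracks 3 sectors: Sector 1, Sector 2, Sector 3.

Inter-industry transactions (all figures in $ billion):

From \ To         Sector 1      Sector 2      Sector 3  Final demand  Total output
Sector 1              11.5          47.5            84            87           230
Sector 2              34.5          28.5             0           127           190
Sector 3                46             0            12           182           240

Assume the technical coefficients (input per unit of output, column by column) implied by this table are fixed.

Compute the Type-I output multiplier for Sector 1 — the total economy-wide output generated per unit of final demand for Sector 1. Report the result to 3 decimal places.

m_1 = 1.667

Technical coefficients a_ij = z_ij / X_j:
  a_11 = 11.5/230 = 0.05, a_21 = 34.5/230 = 0.15, a_31 = 46/230 = 0.20
  a_12 = 47.5/190 = 0.25, a_22 = 28.5/190 = 0.15, a_32 = 0/190 = 0.00
  a_13 = 84/240 = 0.35, a_23 = 0/240 = 0.00, a_33 = 12/240 = 0.05
I − A =
  [   0.95    -0.25    -0.35]
  [  -0.15     0.85     0.00]
  [  -0.20     0.00     0.95]
Cofactors of I−A, C_ij = (−1)^(i+j)·(minor ij) (rows/columns in the sector order above):
  C_11 = (0.85)(0.95) − (0.00)(0.00) = 0.8075
  C_12 = −[(-0.15)(0.95) − (0.00)(-0.20)] = 0.1425
  C_13 = (-0.15)(0.00) − (0.85)(-0.20) = 0.1700
  C_21 = −[(-0.25)(0.95) − (-0.35)(0.00)] = 0.2375
  C_22 = (0.95)(0.95) − (-0.35)(-0.20) = 0.8325
  C_23 = −[(0.95)(0.00) − (-0.25)(-0.20)] = 0.0500
  C_31 = (-0.25)(0.00) − (-0.35)(0.85) = 0.2975
  C_32 = −[(0.95)(0.00) − (-0.35)(-0.15)] = 0.0525
  C_33 = (0.95)(0.85) − (-0.25)(-0.15) = 0.7700
det(I−A) = Σ_j (I−A)_1j·C_1j = (0.95)(0.8075) + (-0.25)(0.1425) + (-0.35)(0.1700) = 0.6720
adj(I−A) = Cᵀ =
  [ 0.8075   0.2375   0.2975]
  [ 0.1425   0.8325   0.0525]
  [ 0.1700   0.0500   0.7700]
(I − A)⁻¹ = adj(I−A) / det(I−A) ≈
  [   1.2016     0.3534     0.4427]
  [   0.2121     1.2388     0.0781]
  [   0.2530     0.0744     1.1458]
The output multiplier for sector j is the column-j sum of the Leontief inverse (I − A)⁻¹ = adj(I−A) / det(I−A).
Column 1 of adj(I−A): (0.8075, 0.1425, 0.1700); det(I−A) = 0.6720.
m_1 = (0.8075 + 0.1425 + 0.1700) / 0.6720 = 1.12 / 0.6720 ≈ 1.667.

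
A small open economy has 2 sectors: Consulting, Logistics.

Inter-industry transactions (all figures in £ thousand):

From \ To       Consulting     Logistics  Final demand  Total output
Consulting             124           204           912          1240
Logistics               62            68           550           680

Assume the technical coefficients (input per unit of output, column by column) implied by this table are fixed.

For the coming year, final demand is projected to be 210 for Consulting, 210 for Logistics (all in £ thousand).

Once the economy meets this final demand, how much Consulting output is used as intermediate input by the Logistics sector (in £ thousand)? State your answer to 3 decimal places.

Technical coefficients a_ij = z_ij / X_j:
  a_CC = 124/1240 = 0.10, a_LC = 62/1240 = 0.05
  a_CL = 204/680 = 0.30, a_LL = 68/680 = 0.10
I − A =
  [   0.90    -0.30]
  [  -0.05     0.90]
det(I−A) = (0.90)(0.90) − (-0.30)(-0.05) = 0.7950
adj(I−A) = [[0.90, 0.30], [0.05, 0.90]]
(I − A)⁻¹ = adj(I−A) / det(I−A) ≈
  [   1.1321     0.3774]
  [   0.0629     1.1321]
First solve x = (I − A)⁻¹ d = adj(I−A)·d / det(I−A); in particular x_L = (0.05·210 + 0.90·210) / 0.7950 = 199.50 / 0.7950 ≈ 250.94340.
Intermediate flow from C to L: z_CL = a_CL · x_L = 0.30 × 199.50 / 0.7950 = 59.85 / 0.7950 ≈ 75.283.

z_CL = 75.283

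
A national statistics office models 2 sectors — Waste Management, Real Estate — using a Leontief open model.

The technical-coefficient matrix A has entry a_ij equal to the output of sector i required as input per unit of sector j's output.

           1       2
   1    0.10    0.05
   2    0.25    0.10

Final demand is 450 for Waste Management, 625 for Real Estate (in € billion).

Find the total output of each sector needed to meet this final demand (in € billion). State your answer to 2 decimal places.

x_1 = 547.02, x_2 = 846.39

I − A =
  [   0.90    -0.05]
  [  -0.25     0.90]
det(I−A) = (0.90)(0.90) − (-0.05)(-0.25) = 0.7975
adj(I−A) = [[0.90, 0.05], [0.25, 0.90]]
(I − A)⁻¹ = adj(I−A) / det(I−A) ≈
  [   1.1285     0.0627]
  [   0.3135     1.1285]
x = (I − A)⁻¹ d = adj(I−A)·d / det(I−A), with det(I−A) = 0.7975:
  x_1 = (0.90·450 + 0.05·625) / 0.7975 = 436.25 / 0.7975 ≈ 547.02
  x_2 = (0.25·450 + 0.90·625) / 0.7975 = 675.00 / 0.7975 ≈ 846.39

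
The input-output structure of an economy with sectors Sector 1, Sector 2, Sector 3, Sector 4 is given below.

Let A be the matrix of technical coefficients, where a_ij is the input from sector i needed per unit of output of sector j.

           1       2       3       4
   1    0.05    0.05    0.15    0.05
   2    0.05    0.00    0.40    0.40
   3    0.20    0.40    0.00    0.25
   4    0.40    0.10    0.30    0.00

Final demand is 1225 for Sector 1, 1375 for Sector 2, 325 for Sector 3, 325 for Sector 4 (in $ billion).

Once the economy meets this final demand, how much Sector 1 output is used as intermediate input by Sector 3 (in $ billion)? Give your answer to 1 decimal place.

I − A =
  [   0.95    -0.05    -0.15    -0.05]
  [  -0.05     1.00    -0.40    -0.40]
  [  -0.20    -0.40     1.00    -0.25]
  [  -0.40    -0.10    -0.30     1.00]
Compute the cofactors C_ij = (−1)^(i+j)·(3×3 minor ij) of I−A; the adjugate is their transpose:
adj(I−A) = Cᵀ =
  [ 0.667000   0.121000   0.187000   0.128500]
  [ 0.350250   0.810750   0.518250   0.471375]
  [ 0.377250   0.411750   0.881250   0.403875]
  [ 0.415000   0.253000   0.391000   0.758500]
det(I−A) = Σ_j (I−A)_1j·C_1j = (0.95)(0.667000) + (-0.05)(0.350250) + (-0.15)(0.377250) + (-0.05)(0.415000) = 0.5388
(I − A)⁻¹ = adj(I−A) / det(I−A) ≈
  [   1.2379     0.2246     0.3471     0.2385]
  [   0.6501     1.5047     0.9619     0.8749]
  [   0.7002     0.7642     1.6356     0.7496]
  [   0.7702     0.4696     0.7257     1.4078]
First solve x = (I − A)⁻¹ d = adj(I−A)·d / det(I−A); in particular x_3 = (0.377250·1225 + 0.411750·1375 + 0.881250·325 + 0.403875·325) / 0.5388 = 1445.953125 / 0.5388 ≈ 2683.655.
Intermediate flow from 1 to 3: z_13 = a_13 · x_3 = 0.15 × 1445.953125 / 0.5388 = 216.89296875 / 0.5388 ≈ 402.5.

z_13 = 402.5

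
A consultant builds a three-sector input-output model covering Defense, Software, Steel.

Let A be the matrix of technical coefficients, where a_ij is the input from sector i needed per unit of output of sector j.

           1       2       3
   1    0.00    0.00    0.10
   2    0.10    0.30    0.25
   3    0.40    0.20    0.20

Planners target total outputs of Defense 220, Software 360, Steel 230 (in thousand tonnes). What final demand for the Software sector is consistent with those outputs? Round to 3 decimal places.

I − A =
  [   1.00     0.00    -0.10]
  [  -0.10     0.70    -0.25]
  [  -0.40    -0.20     0.80]
d = (I − A) x:
  d_1 = (+1.00)·220 + (+0.00)·360 + (-0.10)·230 = 197.000
  d_2 = (-0.10)·220 + (+0.70)·360 + (-0.25)·230 = 172.500
  d_3 = (-0.40)·220 + (-0.20)·360 + (+0.80)·230 = 24.000

d_2 = 172.500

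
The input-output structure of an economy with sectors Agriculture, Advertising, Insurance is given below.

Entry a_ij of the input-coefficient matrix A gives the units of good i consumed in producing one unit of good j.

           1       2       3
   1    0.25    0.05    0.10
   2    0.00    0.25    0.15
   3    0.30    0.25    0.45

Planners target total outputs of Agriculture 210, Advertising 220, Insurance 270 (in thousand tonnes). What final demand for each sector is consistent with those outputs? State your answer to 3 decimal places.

I − A =
  [   0.75    -0.05    -0.10]
  [   0.00     0.75    -0.15]
  [  -0.30    -0.25     0.55]
d = (I − A) x:
  d_1 = (+0.75)·210 + (-0.05)·220 + (-0.10)·270 = 119.500
  d_2 = (+0.00)·210 + (+0.75)·220 + (-0.15)·270 = 124.500
  d_3 = (-0.30)·210 + (-0.25)·220 + (+0.55)·270 = 30.500

d_1 = 119.500, d_2 = 124.500, d_3 = 30.500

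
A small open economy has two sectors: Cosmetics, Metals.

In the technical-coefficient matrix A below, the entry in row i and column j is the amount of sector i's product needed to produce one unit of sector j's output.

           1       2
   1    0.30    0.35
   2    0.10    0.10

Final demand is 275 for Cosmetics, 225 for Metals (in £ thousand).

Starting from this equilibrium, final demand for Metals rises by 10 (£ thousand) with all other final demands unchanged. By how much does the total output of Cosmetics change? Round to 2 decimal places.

I − A =
  [   0.70    -0.35]
  [  -0.10     0.90]
det(I−A) = (0.70)(0.90) − (-0.35)(-0.10) = 0.5950
adj(I−A) = [[0.90, 0.35], [0.10, 0.70]]
(I − A)⁻¹ = adj(I−A) / det(I−A) ≈
  [   1.5126     0.5882]
  [   0.1681     1.1765]
Δx = (I − A)⁻¹ Δd with Δd having +10 in the Metals component and 0 elsewhere.
So Δx_1 = L_12 · (+10), where L_12 = adj(I−A)_12 / det(I−A) = 0.35 / 0.5950.
Δx_1 = 0.35 × (+10) / 0.5950 = 3.50 / 0.5950 ≈ 5.88.

Δx_1 = 5.88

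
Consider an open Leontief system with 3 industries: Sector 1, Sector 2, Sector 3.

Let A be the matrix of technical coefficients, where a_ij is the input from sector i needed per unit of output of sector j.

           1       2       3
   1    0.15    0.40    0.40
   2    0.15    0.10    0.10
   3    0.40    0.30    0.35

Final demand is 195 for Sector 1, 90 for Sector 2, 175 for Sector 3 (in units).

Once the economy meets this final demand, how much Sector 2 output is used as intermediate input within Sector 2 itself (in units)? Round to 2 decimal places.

z_22 = 34.35

I − A =
  [   0.85    -0.40    -0.40]
  [  -0.15     0.90    -0.10]
  [  -0.40    -0.30     0.65]
Cofactors of I−A, C_ij = (−1)^(i+j)·(minor ij) (rows/columns in the sector order above):
  C_11 = (0.90)(0.65) − (-0.10)(-0.30) = 0.5550
  C_12 = −[(-0.15)(0.65) − (-0.10)(-0.40)] = 0.1375
  C_13 = (-0.15)(-0.30) − (0.90)(-0.40) = 0.4050
  C_21 = −[(-0.40)(0.65) − (-0.40)(-0.30)] = 0.3800
  C_22 = (0.85)(0.65) − (-0.40)(-0.40) = 0.3925
  C_23 = −[(0.85)(-0.30) − (-0.40)(-0.40)] = 0.4150
  C_31 = (-0.40)(-0.10) − (-0.40)(0.90) = 0.4000
  C_32 = −[(0.85)(-0.10) − (-0.40)(-0.15)] = 0.1450
  C_33 = (0.85)(0.90) − (-0.40)(-0.15) = 0.7050
det(I−A) = Σ_j (I−A)_1j·C_1j = (0.85)(0.5550) + (-0.40)(0.1375) + (-0.40)(0.4050) = 0.25475
adj(I−A) = Cᵀ =
  [ 0.5550   0.3800   0.4000]
  [ 0.1375   0.3925   0.1450]
  [ 0.4050   0.4150   0.7050]
(I − A)⁻¹ = adj(I−A) / det(I−A) ≈
  [   2.1786     1.4917     1.5702]
  [   0.5397     1.5407     0.5692]
  [   1.5898     1.6290     2.7674]
First solve x = (I − A)⁻¹ d = adj(I−A)·d / det(I−A); in particular x_2 = (0.1375·195 + 0.3925·90 + 0.1450·175) / 0.25475 = 87.5125 / 0.25475 ≈ 343.5231.
Intermediate flow from 2 to 2: z_22 = a_22 · x_2 = 0.10 × 87.5125 / 0.25475 = 8.75125 / 0.25475 ≈ 34.35.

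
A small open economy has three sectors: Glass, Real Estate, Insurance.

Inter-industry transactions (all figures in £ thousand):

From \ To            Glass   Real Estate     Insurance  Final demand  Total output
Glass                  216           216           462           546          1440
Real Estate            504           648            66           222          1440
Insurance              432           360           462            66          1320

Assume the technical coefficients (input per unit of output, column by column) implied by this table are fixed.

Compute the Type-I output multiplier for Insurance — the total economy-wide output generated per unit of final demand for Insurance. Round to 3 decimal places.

Technical coefficients a_ij = z_ij / X_j:
  a_11 = 216/1440 = 0.15, a_21 = 504/1440 = 0.35, a_31 = 432/1440 = 0.30
  a_12 = 216/1440 = 0.15, a_22 = 648/1440 = 0.45, a_32 = 360/1440 = 0.25
  a_13 = 462/1320 = 0.35, a_23 = 66/1320 = 0.05, a_33 = 462/1320 = 0.35
I − A =
  [   0.85    -0.15    -0.35]
  [  -0.35     0.55    -0.05]
  [  -0.30    -0.25     0.65]
Cofactors of I−A, C_ij = (−1)^(i+j)·(minor ij) (rows/columns in the sector order above):
  C_11 = (0.55)(0.65) − (-0.05)(-0.25) = 0.3450
  C_12 = −[(-0.35)(0.65) − (-0.05)(-0.30)] = 0.2425
  C_13 = (-0.35)(-0.25) − (0.55)(-0.30) = 0.2525
  C_21 = −[(-0.15)(0.65) − (-0.35)(-0.25)] = 0.1850
  C_22 = (0.85)(0.65) − (-0.35)(-0.30) = 0.4475
  C_23 = −[(0.85)(-0.25) − (-0.15)(-0.30)] = 0.2575
  C_31 = (-0.15)(-0.05) − (-0.35)(0.55) = 0.2000
  C_32 = −[(0.85)(-0.05) − (-0.35)(-0.35)] = 0.1650
  C_33 = (0.85)(0.55) − (-0.15)(-0.35) = 0.4150
det(I−A) = Σ_j (I−A)_1j·C_1j = (0.85)(0.3450) + (-0.15)(0.2425) + (-0.35)(0.2525) = 0.1685
adj(I−A) = Cᵀ =
  [ 0.3450   0.1850   0.2000]
  [ 0.2425   0.4475   0.1650]
  [ 0.2525   0.2575   0.4150]
(I − A)⁻¹ = adj(I−A) / det(I−A) ≈
  [   2.0475     1.0979     1.1869]
  [   1.4392     2.6558     0.9792]
  [   1.4985     1.5282     2.4629]
The output multiplier for sector j is the column-j sum of the Leontief inverse (I − A)⁻¹ = adj(I−A) / det(I−A).
Column 3 of adj(I−A): (0.2000, 0.1650, 0.4150); det(I−A) = 0.1685.
m_3 = (0.2000 + 0.1650 + 0.4150) / 0.1685 = 0.78 / 0.1685 ≈ 4.629.

m_3 = 4.629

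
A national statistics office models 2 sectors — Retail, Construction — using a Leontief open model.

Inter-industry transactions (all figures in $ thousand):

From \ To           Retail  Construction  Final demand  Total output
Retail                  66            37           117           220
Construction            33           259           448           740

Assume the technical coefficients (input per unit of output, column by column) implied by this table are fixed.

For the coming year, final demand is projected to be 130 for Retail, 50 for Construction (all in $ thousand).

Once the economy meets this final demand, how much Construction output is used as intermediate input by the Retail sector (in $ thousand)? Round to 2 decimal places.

Technical coefficients a_ij = z_ij / X_j:
  a_11 = 66/220 = 0.30, a_21 = 33/220 = 0.15
  a_12 = 37/740 = 0.05, a_22 = 259/740 = 0.35
I − A =
  [   0.70    -0.05]
  [  -0.15     0.65]
det(I−A) = (0.70)(0.65) − (-0.05)(-0.15) = 0.4475
adj(I−A) = [[0.65, 0.05], [0.15, 0.70]]
(I − A)⁻¹ = adj(I−A) / det(I−A) ≈
  [   1.4525     0.1117]
  [   0.3352     1.5642]
First solve x = (I − A)⁻¹ d = adj(I−A)·d / det(I−A); in particular x_1 = (0.65·130 + 0.05·50) / 0.4475 = 87.00 / 0.4475 ≈ 194.4134.
Intermediate flow from 2 to 1: z_21 = a_21 · x_1 = 0.15 × 87.00 / 0.4475 = 13.05 / 0.4475 ≈ 29.16.

z_21 = 29.16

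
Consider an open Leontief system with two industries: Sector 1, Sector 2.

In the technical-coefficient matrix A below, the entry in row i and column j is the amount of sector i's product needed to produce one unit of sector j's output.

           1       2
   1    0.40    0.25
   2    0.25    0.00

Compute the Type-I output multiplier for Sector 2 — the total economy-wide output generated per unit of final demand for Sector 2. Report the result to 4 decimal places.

m_2 = 1.5814

I − A =
  [   0.60    -0.25]
  [  -0.25     1.00]
det(I−A) = (0.60)(1.00) − (-0.25)(-0.25) = 0.5375
adj(I−A) = [[1.00, 0.25], [0.25, 0.60]]
(I − A)⁻¹ = adj(I−A) / det(I−A) ≈
  [   1.86047     0.46512]
  [   0.46512     1.11628]
The output multiplier for sector j is the column-j sum of the Leontief inverse (I − A)⁻¹ = adj(I−A) / det(I−A).
Column 2 of adj(I−A): (0.25, 0.60); det(I−A) = 0.5375.
m_2 = (0.25 + 0.60) / 0.5375 = 0.85 / 0.5375 ≈ 1.5814.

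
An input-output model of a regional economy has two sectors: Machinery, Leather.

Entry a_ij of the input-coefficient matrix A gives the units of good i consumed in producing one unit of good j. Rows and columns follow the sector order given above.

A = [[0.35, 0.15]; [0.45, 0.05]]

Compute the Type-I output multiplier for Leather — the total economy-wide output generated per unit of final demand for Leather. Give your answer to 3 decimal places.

m_L = 1.455

I − A =
  [   0.65    -0.15]
  [  -0.45     0.95]
det(I−A) = (0.65)(0.95) − (-0.15)(-0.45) = 0.5500
adj(I−A) = [[0.95, 0.15], [0.45, 0.65]]
(I − A)⁻¹ = adj(I−A) / det(I−A) ≈
  [   1.7273     0.2727]
  [   0.8182     1.1818]
The output multiplier for sector j is the column-j sum of the Leontief inverse (I − A)⁻¹ = adj(I−A) / det(I−A).
Column L of adj(I−A): (0.15, 0.65); det(I−A) = 0.5500.
m_L = (0.15 + 0.65) / 0.5500 = 0.80 / 0.5500 ≈ 1.455.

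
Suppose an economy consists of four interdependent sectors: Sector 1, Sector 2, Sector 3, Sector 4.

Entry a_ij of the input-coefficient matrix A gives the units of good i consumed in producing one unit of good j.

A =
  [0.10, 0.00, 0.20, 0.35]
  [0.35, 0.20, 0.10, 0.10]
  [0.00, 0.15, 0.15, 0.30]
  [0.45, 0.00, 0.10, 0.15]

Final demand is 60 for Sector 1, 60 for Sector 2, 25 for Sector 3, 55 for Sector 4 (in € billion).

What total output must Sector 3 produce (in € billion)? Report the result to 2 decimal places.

x_3 = 117.51

I − A =
  [   0.90     0.00    -0.20    -0.35]
  [  -0.35     0.80    -0.10    -0.10]
  [   0.00    -0.15     0.85    -0.30]
  [  -0.45     0.00    -0.10     0.85]
Compute the cofactors C_ij = (−1)^(i+j)·(3×3 minor ij) of I−A; the adjugate is their transpose:
adj(I−A) = Cᵀ =
  [ 0.539750   0.030750   0.164000   0.283750]
  [ 0.294125   0.462375   0.150500   0.228625]
  [ 0.159375   0.091125   0.486000   0.247875]
  [ 0.304500   0.027000   0.144000   0.588000]
det(I−A) = Σ_j (I−A)_1j·C_1j = (0.90)(0.539750) + (0.00)(0.294125) + (-0.20)(0.159375) + (-0.35)(0.304500) = 0.347325
(I − A)⁻¹ = adj(I−A) / det(I−A) ≈
  [   1.5540     0.0885     0.4722     0.8170]
  [   0.8468     1.3312     0.4333     0.6582]
  [   0.4589     0.2624     1.3993     0.7137]
  [   0.8767     0.0777     0.4146     1.6929]
x = (I − A)⁻¹ d = adj(I−A)·d / det(I−A), with det(I−A) = 0.347325:
  x_1 = (0.539750·60 + 0.030750·60 + 0.164000·25 + 0.283750·55) / 0.347325 = 53.93625 / 0.347325 ≈ 155.29
  x_2 = (0.294125·60 + 0.462375·60 + 0.150500·25 + 0.228625·55) / 0.347325 = 61.726875 / 0.347325 ≈ 177.72
  x_3 = (0.159375·60 + 0.091125·60 + 0.486000·25 + 0.247875·55) / 0.347325 = 40.813125 / 0.347325 ≈ 117.51
  x_4 = (0.304500·60 + 0.027000·60 + 0.144000·25 + 0.588000·55) / 0.347325 = 55.83 / 0.347325 ≈ 160.74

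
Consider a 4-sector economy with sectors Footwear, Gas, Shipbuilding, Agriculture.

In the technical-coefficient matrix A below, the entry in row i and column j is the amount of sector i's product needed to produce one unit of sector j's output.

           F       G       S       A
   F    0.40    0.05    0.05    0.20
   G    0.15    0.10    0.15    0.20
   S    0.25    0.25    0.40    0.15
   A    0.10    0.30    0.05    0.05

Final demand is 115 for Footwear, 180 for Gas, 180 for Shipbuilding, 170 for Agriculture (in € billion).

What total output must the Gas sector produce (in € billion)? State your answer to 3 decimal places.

x_G = 501.636

I − A =
  [   0.60    -0.05    -0.05    -0.20]
  [  -0.15     0.90    -0.15    -0.20]
  [  -0.25    -0.25     0.60    -0.15]
  [  -0.10    -0.30    -0.05     0.95]
Compute the cofactors C_ij = (−1)^(i+j)·(3×3 minor ij) of I−A; the adjugate is their transpose:
adj(I−A) = Cᵀ =
  [ 0.425375   0.080750   0.065375   0.116875]
  [ 0.136750   0.310375   0.098125   0.109625]
  [ 0.259625   0.192125   0.441875   0.164875]
  [ 0.101625   0.116625   0.061125   0.282000]
det(I−A) = Σ_j (I−A)_1j·C_1j = (0.60)(0.425375) + (-0.05)(0.136750) + (-0.05)(0.259625) + (-0.20)(0.101625) = 0.21508125
(I − A)⁻¹ = adj(I−A) / det(I−A) ≈
  [   1.9777     0.3754     0.3040     0.5434]
  [   0.6358     1.4431     0.4562     0.5097]
  [   1.2071     0.8933     2.0545     0.7666]
  [   0.4725     0.5422     0.2842     1.3111]
x = (I − A)⁻¹ d = adj(I−A)·d / det(I−A), with det(I−A) = 0.21508125:
  x_F = (0.425375·115 + 0.080750·180 + 0.065375·180 + 0.116875·170) / 0.21508125 = 95.089375 / 0.21508125 ≈ 442.109
  x_G = (0.136750·115 + 0.310375·180 + 0.098125·180 + 0.109625·170) / 0.21508125 = 107.8925 / 0.21508125 ≈ 501.636
  x_S = (0.259625·115 + 0.192125·180 + 0.441875·180 + 0.164875·170) / 0.21508125 = 172.005625 / 0.21508125 ≈ 799.724
  x_A = (0.101625·115 + 0.116625·180 + 0.061125·180 + 0.282000·170) / 0.21508125 = 91.621875 / 0.21508125 ≈ 425.987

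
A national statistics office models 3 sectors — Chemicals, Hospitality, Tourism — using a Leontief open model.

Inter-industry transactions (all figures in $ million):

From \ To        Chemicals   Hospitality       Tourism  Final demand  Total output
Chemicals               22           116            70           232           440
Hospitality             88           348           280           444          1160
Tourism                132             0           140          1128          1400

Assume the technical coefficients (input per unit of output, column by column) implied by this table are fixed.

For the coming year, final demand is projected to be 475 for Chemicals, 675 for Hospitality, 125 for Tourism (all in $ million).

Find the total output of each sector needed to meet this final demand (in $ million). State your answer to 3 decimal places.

Technical coefficients a_ij = z_ij / X_j:
  a_CC = 22/440 = 0.05, a_HC = 88/440 = 0.20, a_TC = 132/440 = 0.30
  a_CH = 116/1160 = 0.10, a_HH = 348/1160 = 0.30, a_TH = 0/1160 = 0.00
  a_CT = 70/1400 = 0.05, a_HT = 280/1400 = 0.20, a_TT = 140/1400 = 0.10
I − A =
  [   0.95    -0.10    -0.05]
  [  -0.20     0.70    -0.20]
  [  -0.30     0.00     0.90]
Cofactors of I−A, C_ij = (−1)^(i+j)·(minor ij) (rows/columns in the sector order above):
  C_11 = (0.70)(0.90) − (-0.20)(0.00) = 0.6300
  C_12 = −[(-0.20)(0.90) − (-0.20)(-0.30)] = 0.2400
  C_13 = (-0.20)(0.00) − (0.70)(-0.30) = 0.2100
  C_21 = −[(-0.10)(0.90) − (-0.05)(0.00)] = 0.0900
  C_22 = (0.95)(0.90) − (-0.05)(-0.30) = 0.8400
  C_23 = −[(0.95)(0.00) − (-0.10)(-0.30)] = 0.0300
  C_31 = (-0.10)(-0.20) − (-0.05)(0.70) = 0.0550
  C_32 = −[(0.95)(-0.20) − (-0.05)(-0.20)] = 0.2000
  C_33 = (0.95)(0.70) − (-0.10)(-0.20) = 0.6450
det(I−A) = Σ_j (I−A)_1j·C_1j = (0.95)(0.6300) + (-0.10)(0.2400) + (-0.05)(0.2100) = 0.5640
adj(I−A) = Cᵀ =
  [ 0.6300   0.0900   0.0550]
  [ 0.2400   0.8400   0.2000]
  [ 0.2100   0.0300   0.6450]
(I − A)⁻¹ = adj(I−A) / det(I−A) ≈
  [   1.1170     0.1596     0.0975]
  [   0.4255     1.4894     0.3546]
  [   0.3723     0.0532     1.1436]
x = (I − A)⁻¹ d = adj(I−A)·d / det(I−A), with det(I−A) = 0.5640:
  x_C = (0.6300·475 + 0.0900·675 + 0.0550·125) / 0.5640 = 366.875 / 0.5640 ≈ 650.488
  x_H = (0.2400·475 + 0.8400·675 + 0.2000·125) / 0.5640 = 706.00 / 0.5640 ≈ 1251.773
  x_T = (0.2100·475 + 0.0300·675 + 0.6450·125) / 0.5640 = 200.625 / 0.5640 ≈ 355.718

x_C = 650.488, x_H = 1251.773, x_T = 355.718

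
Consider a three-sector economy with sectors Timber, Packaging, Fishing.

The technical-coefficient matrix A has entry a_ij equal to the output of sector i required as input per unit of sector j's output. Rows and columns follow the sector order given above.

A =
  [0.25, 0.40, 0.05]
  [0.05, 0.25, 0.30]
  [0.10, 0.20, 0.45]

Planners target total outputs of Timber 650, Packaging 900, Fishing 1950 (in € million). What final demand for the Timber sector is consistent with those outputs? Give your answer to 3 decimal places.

d_1 = 30.000

I − A =
  [   0.75    -0.40    -0.05]
  [  -0.05     0.75    -0.30]
  [  -0.10    -0.20     0.55]
d = (I − A) x:
  d_1 = (+0.75)·650 + (-0.40)·900 + (-0.05)·1950 = 30.000
  d_2 = (-0.05)·650 + (+0.75)·900 + (-0.30)·1950 = 57.500
  d_3 = (-0.10)·650 + (-0.20)·900 + (+0.55)·1950 = 827.500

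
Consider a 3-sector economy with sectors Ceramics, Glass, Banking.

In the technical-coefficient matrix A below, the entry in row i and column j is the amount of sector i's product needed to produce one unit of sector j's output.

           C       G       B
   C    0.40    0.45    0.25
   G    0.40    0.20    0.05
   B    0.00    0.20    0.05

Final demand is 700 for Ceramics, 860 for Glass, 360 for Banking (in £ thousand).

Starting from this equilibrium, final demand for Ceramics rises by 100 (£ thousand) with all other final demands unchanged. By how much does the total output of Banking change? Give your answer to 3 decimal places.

I − A =
  [   0.60    -0.45    -0.25]
  [  -0.40     0.80    -0.05]
  [   0.00    -0.20     0.95]
Cofactors of I−A, C_ij = (−1)^(i+j)·(minor ij) (rows/columns in the sector order above):
  C_11 = (0.80)(0.95) − (-0.05)(-0.20) = 0.7500
  C_12 = −[(-0.40)(0.95) − (-0.05)(0.00)] = 0.3800
  C_13 = (-0.40)(-0.20) − (0.80)(0.00) = 0.0800
  C_21 = −[(-0.45)(0.95) − (-0.25)(-0.20)] = 0.4775
  C_22 = (0.60)(0.95) − (-0.25)(0.00) = 0.5700
  C_23 = −[(0.60)(-0.20) − (-0.45)(0.00)] = 0.1200
  C_31 = (-0.45)(-0.05) − (-0.25)(0.80) = 0.2225
  C_32 = −[(0.60)(-0.05) − (-0.25)(-0.40)] = 0.1300
  C_33 = (0.60)(0.80) − (-0.45)(-0.40) = 0.3000
det(I−A) = Σ_j (I−A)_1j·C_1j = (0.60)(0.7500) + (-0.45)(0.3800) + (-0.25)(0.0800) = 0.2590
adj(I−A) = Cᵀ =
  [ 0.7500   0.4775   0.2225]
  [ 0.3800   0.5700   0.1300]
  [ 0.0800   0.1200   0.3000]
(I − A)⁻¹ = adj(I−A) / det(I−A) ≈
  [   2.8958     1.8436     0.8591]
  [   1.4672     2.2008     0.5019]
  [   0.3089     0.4633     1.1583]
Δx = (I − A)⁻¹ Δd with Δd having +100 in the Ceramics component and 0 elsewhere.
So Δx_B = L_BC · (+100), where L_BC = adj(I−A)_BC / det(I−A) = 0.0800 / 0.2590.
Δx_B = 0.0800 × (+100) / 0.2590 = 8.00 / 0.2590 ≈ 30.888.

Δx_B = 30.888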